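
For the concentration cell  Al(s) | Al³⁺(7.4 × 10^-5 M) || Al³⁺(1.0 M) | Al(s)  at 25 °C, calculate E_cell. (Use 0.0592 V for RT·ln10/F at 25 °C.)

0.082 V

Both half-cells are Al³⁺/Al, so E°_cell = 0. The concentrated side is the cathode; the cell reaction moves Al³⁺ from high to low concentration with n = 3.
Q = [Al³⁺]_dilute/[Al³⁺]_conc = 7.4 × 10^-5/1.0 = 7.4 × 10^-5.
E = 0 − (0.0592/3) log Q = −(0.0592/3)(-4.131) = 0.0815 V.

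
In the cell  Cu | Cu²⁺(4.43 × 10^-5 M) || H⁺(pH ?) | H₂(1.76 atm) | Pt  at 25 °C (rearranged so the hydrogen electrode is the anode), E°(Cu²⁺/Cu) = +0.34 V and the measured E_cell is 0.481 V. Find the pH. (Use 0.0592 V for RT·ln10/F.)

E°_cell = 0.34 V and n = 2.
log Q = n(E° − E)/0.0592 = 2×(0.34 − 0.481)/0.0592 = -4.764.
With Q = [H⁺]^2 / ([Cu²⁺]·P(H₂)), solving for [H⁺] gives log[H⁺] = -4.436, so pH = 4.44.

pH = 4.44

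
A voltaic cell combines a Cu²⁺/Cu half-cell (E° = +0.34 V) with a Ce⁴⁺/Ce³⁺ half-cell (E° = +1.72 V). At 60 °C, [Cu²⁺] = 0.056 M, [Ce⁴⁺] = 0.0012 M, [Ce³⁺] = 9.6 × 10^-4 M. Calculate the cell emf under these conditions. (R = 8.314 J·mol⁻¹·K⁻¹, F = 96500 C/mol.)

The Ce⁴⁺/Ce³⁺ couple has the higher reduction potential and acts as the cathode, so E°_cell = +1.72 − (+0.34) = 1.38 V.
Balancing electrons gives n = 2; the reaction quotient is Q = [Cu²⁺]·[Ce³⁺]^2/[Ce⁴⁺]^2 = 0.0358.
E = E° − (RT/nF) ln Q = 1.38 − (8.314×333)/(2×96500) × (-3.329) = 1.380 + 0.048 = 1.428 V.

1.43 V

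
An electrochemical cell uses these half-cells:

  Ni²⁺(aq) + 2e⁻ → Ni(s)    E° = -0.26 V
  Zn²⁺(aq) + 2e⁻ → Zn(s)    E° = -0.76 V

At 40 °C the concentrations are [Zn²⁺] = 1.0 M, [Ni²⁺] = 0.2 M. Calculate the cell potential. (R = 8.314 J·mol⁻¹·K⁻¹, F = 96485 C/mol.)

The Ni²⁺/Ni couple has the higher reduction potential and acts as the cathode, so E°_cell = -0.26 − (-0.76) = 0.50 V.
Balancing electrons gives n = 2; the reaction quotient is Q = [Zn²⁺]/[Ni²⁺] = 5.00.
E = E° − (RT/nF) ln Q = 0.50 − (8.314×313)/(2×96485) × (1.609) = 0.500 − 0.022 = 0.478 V.

0.478 V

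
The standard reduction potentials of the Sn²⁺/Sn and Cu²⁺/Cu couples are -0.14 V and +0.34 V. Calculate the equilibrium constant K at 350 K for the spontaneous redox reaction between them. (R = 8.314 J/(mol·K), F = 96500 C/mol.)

E°_cell = +0.34 − (-0.14) = 0.48 V, with n = 2 electrons transferred.
At equilibrium E = 0, so the Nernst equation gives ln K = nFE°/RT = (2)(96500)(0.48)/((8.314)(350)) = 31.84.
K = e^31.84 = 6.7 × 10^13.

6.7 × 10^13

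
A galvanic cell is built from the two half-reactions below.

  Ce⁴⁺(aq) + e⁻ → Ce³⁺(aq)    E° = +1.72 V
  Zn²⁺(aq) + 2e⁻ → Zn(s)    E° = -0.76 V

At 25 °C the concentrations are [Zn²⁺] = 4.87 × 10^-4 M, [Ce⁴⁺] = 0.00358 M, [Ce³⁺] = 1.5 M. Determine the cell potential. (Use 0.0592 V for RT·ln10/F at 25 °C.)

The Ce⁴⁺/Ce³⁺ couple has the higher reduction potential and acts as the cathode, so E°_cell = +1.72 − (-0.76) = 2.48 V.
Balancing electrons gives n = 2; the reaction quotient is Q = [Zn²⁺]·[Ce³⁺]^2/[Ce⁴⁺]^2 = 85.5.
At 25 °C, E = E° − (0.0592/n) log Q = 2.48 − (0.0592/2)(1.932) = 2.480 − 0.057 = 2.423 V.

2.42 V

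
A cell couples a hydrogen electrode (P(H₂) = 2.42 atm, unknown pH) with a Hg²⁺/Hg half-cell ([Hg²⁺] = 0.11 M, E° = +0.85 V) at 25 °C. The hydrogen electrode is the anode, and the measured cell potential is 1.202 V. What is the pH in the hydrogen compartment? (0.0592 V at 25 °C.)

E°_cell = 0.85 V and n = 2.
log Q = n(E° − E)/0.0592 = 2×(0.85 − 1.202)/0.0592 = -11.892.
With Q = [H⁺]^2 / ([Hg²⁺]·P(H₂)), solving for [H⁺] gives log[H⁺] = -6.233, so pH = 6.23.

pH = 6.23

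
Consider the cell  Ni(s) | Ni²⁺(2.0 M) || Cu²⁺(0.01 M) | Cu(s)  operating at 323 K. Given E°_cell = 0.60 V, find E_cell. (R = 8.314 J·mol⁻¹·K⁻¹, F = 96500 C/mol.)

0.526 V

Balancing electrons gives n = 2; the reaction quotient is Q = [Ni²⁺]/[Cu²⁺] = 200.
E = E° − (RT/nF) ln Q = 0.60 − (8.314×323)/(2×96500) × (5.298) = 0.600 − 0.074 = 0.526 V.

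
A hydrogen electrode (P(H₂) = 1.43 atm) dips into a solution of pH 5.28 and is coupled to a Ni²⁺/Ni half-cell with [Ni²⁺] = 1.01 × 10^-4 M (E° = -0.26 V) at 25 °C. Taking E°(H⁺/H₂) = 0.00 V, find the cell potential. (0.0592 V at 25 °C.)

0.061 V

The hydrogen couple is the cathode, so E°_cell = 0.26 V; n = 2.
[H⁺] = 10^(−5.28) = 5.2 × 10^-6 M, and Q = [Ni²⁺]·P(H₂) / [H⁺]^2 = 5.24 × 10^6.
E = E° − (0.0592/2) log Q = 0.26 − (0.0592/2)(6.720) = 0.061 V.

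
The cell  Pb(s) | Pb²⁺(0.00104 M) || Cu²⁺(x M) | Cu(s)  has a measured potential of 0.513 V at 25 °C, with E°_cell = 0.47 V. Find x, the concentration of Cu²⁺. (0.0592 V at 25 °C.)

From the Nernst equation, log Q = n(E° − E)/0.0592 = 2(0.47 − 0.513)/0.0592 = -1.453, so Q = 0.0353.
With Q = [Pb²⁺]/[Cu²⁺] and the known concentrations, [Cu²⁺] in the denominator gives [Cu²⁺] = 0.029 M.

0.029 M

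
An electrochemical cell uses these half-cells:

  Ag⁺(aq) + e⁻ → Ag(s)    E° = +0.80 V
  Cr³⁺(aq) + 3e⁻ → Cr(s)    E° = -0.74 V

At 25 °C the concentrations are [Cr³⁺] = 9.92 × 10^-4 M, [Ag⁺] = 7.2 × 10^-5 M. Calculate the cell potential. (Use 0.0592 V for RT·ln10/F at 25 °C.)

The Ag⁺/Ag couple has the higher reduction potential and acts as the cathode, so E°_cell = +0.80 − (-0.74) = 1.54 V.
Balancing electrons gives n = 3; the reaction quotient is Q = [Cr³⁺]/[Ag⁺]^3 = 2.66 × 10^9.
At 25 °C, E = E° − (0.0592/n) log Q = 1.54 − (0.0592/3)(9.425) = 1.540 − 0.186 = 1.354 V.

1.35 V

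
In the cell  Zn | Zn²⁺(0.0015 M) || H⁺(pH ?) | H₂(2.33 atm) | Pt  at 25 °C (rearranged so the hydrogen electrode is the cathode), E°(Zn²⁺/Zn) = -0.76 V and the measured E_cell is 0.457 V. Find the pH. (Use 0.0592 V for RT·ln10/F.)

E°_cell = 0.76 V and n = 2.
log Q = n(E° − E)/0.0592 = 2×(0.76 − 0.457)/0.0592 = 10.236.
With Q = [Zn²⁺]·P(H₂) / [H⁺]^2, solving for [H⁺] gives log[H⁺] = -6.347, so pH = 6.35.

pH = 6.35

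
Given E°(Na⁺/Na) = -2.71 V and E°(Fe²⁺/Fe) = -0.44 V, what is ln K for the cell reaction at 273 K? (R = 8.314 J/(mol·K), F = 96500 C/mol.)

ln K = 193.0

E°_cell = -0.44 − (-2.71) = 2.27 V, with n = 2 electrons transferred.
At equilibrium E = 0, so the Nernst equation gives ln K = nFE°/RT = (2)(96500)(2.27)/((8.314)(273)) = 193.02.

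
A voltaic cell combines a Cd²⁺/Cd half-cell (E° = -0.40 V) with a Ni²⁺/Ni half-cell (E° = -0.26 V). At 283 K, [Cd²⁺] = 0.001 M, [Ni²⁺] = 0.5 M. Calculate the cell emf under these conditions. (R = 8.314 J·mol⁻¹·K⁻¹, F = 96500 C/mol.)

0.216 V

The Ni²⁺/Ni couple has the higher reduction potential and acts as the cathode, so E°_cell = -0.26 − (-0.40) = 0.14 V.
Balancing electrons gives n = 2; the reaction quotient is Q = [Cd²⁺]/[Ni²⁺] = 0.00200.
E = E° − (RT/nF) ln Q = 0.14 − (8.314×283)/(2×96500) × (-6.215) = 0.140 + 0.076 = 0.216 V.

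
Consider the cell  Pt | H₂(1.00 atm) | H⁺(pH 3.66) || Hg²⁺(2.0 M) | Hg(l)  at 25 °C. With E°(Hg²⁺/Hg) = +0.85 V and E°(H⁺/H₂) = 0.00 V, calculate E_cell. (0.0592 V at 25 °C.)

1.08 V

The Hg²⁺/Hg couple is the cathode, so E°_cell = 0.85 V; n = 2.
[H⁺] = 10^(−3.66) = 2.2 × 10^-4 M, and Q = [H⁺]^2 / ([Hg²⁺]·P(H₂)) = 2.39 × 10^-8.
E = E° − (0.0592/2) log Q = 0.85 − (0.0592/2)(-7.621) = 1.076 V.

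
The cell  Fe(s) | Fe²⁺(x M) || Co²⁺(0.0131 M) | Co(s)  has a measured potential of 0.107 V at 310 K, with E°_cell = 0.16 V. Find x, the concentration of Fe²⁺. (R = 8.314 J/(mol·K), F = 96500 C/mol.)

From the Nernst equation, ln Q = nF(E° − E)/RT = 2×96500×(0.16 − 0.107)/(8.314×310) = 3.969, so Q = 52.9.
With Q = [Fe²⁺]/[Co²⁺] and the known concentrations, [Fe²⁺] in the numerator gives [Fe²⁺] = 0.69 M.

0.69 M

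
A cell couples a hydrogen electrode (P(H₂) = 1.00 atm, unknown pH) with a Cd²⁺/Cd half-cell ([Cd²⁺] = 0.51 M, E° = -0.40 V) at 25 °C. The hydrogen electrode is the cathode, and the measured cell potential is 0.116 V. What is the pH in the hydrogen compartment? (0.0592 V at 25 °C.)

E°_cell = 0.40 V and n = 2.
log Q = n(E° − E)/0.0592 = 2×(0.40 − 0.116)/0.0592 = 9.595.
With Q = [Cd²⁺]·P(H₂) / [H⁺]^2, solving for [H⁺] gives log[H⁺] = -4.944, so pH = 4.94.

pH = 4.94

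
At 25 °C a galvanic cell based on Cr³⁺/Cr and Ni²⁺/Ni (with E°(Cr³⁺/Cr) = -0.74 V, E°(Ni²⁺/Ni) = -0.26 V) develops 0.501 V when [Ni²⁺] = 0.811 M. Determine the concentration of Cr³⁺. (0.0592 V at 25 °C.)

From the Nernst equation, log Q = n(E° − E)/0.0592 = 6(0.48 − 0.501)/0.0592 = -2.128, so Q = 0.00744.
With Q = [Cr³⁺]^2/[Ni²⁺]^3 and the known concentrations, [Cr³⁺]^2 in the numerator gives [Cr³⁺] = 0.063 M.

0.063 M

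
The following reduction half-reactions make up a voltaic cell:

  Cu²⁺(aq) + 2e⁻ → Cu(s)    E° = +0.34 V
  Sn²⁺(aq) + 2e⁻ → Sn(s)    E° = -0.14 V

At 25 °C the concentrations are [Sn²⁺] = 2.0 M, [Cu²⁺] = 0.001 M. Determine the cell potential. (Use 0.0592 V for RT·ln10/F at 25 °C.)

0.382 V

The Cu²⁺/Cu couple has the higher reduction potential and acts as the cathode, so E°_cell = +0.34 − (-0.14) = 0.48 V.
Balancing electrons gives n = 2; the reaction quotient is Q = [Sn²⁺]/[Cu²⁺] = 2000.
At 25 °C, E = E° − (0.0592/n) log Q = 0.48 − (0.0592/2)(3.301) = 0.480 − 0.098 = 0.382 V.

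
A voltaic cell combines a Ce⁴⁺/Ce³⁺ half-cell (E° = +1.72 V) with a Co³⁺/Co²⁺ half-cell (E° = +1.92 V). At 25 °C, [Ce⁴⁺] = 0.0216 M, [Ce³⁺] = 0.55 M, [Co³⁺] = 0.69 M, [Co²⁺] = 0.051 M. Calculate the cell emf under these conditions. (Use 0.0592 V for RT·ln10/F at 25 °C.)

The Co³⁺/Co²⁺ couple has the higher reduction potential and acts as the cathode, so E°_cell = +1.92 − (+1.72) = 0.20 V.
Balancing electrons gives n = 1; the reaction quotient is Q = [Ce⁴⁺]·[Co²⁺]/([Ce³⁺]·[Co³⁺]) = 0.00290.
At 25 °C, E = E° − (0.0592/n) log Q = 0.20 − (0.0592/1)(-2.537) = 0.200 + 0.150 = 0.350 V.

0.350 V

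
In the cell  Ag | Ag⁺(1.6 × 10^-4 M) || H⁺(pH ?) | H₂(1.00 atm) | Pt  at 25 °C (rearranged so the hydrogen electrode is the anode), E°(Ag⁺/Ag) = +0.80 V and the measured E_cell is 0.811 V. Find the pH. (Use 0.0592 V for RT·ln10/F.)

E°_cell = 0.80 V and n = 2.
log Q = n(E° − E)/0.0592 = 2×(0.80 − 0.811)/0.0592 = -0.372.
With Q = [H⁺]^2 / ([Ag⁺]^2·P(H₂)), solving for [H⁺] gives log[H⁺] = -3.982, so pH = 3.98.

pH = 3.98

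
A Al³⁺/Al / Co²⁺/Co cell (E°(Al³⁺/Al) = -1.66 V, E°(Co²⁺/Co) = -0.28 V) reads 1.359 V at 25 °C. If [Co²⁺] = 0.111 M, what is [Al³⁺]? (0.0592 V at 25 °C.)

0.43 M

From the Nernst equation, log Q = n(E° − E)/0.0592 = 6(1.38 − 1.359)/0.0592 = 2.128, so Q = 134.
With Q = [Al³⁺]^2/[Co²⁺]^3 and the known concentrations, [Al³⁺]^2 in the numerator gives [Al³⁺] = 0.43 M.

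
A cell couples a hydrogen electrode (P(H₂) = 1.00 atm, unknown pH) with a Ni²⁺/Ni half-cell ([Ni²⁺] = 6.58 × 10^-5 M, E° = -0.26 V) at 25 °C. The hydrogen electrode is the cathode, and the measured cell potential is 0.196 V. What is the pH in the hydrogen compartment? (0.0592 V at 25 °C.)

E°_cell = 0.26 V and n = 2.
log Q = n(E° − E)/0.0592 = 2×(0.26 − 0.196)/0.0592 = 2.162.
With Q = [Ni²⁺]·P(H₂) / [H⁺]^2, solving for [H⁺] gives log[H⁺] = -3.172, so pH = 3.17.

pH = 3.17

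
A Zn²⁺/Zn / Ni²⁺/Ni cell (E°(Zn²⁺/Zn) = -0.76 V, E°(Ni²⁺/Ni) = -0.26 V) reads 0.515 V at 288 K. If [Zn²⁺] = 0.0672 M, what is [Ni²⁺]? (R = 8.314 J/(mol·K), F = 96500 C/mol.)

From the Nernst equation, ln Q = nF(E° − E)/RT = 2×96500×(0.50 − 0.515)/(8.314×288) = -1.209, so Q = 0.298.
With Q = [Zn²⁺]/[Ni²⁺] and the known concentrations, [Ni²⁺] in the denominator gives [Ni²⁺] = 0.23 M.

0.23 M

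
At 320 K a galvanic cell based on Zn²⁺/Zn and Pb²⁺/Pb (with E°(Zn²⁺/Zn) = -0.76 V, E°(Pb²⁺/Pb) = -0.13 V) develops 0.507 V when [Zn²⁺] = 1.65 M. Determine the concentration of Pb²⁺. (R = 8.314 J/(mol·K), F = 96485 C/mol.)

2.2 × 10^-4 M

From the Nernst equation, ln Q = nF(E° − E)/RT = 2×96485×(0.63 − 0.507)/(8.314×320) = 8.921, so Q = 7490.
With Q = [Zn²⁺]/[Pb²⁺] and the known concentrations, [Pb²⁺] in the denominator gives [Pb²⁺] = 2.2 × 10^-4 M.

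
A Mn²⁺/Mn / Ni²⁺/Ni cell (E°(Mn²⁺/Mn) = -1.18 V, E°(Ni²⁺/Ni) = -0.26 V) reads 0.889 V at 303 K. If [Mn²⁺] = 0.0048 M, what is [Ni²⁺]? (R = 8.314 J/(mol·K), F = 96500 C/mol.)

From the Nernst equation, ln Q = nF(E° − E)/RT = 2×96500×(0.92 − 0.889)/(8.314×303) = 2.375, so Q = 10.8.
With Q = [Mn²⁺]/[Ni²⁺] and the known concentrations, [Ni²⁺] in the denominator gives [Ni²⁺] = 4.5 × 10^-4 M.

4.5 × 10^-4 M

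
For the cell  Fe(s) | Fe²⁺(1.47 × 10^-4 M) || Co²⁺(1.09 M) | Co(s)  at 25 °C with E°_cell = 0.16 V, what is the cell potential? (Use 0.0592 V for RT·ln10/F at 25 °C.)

0.275 V

Balancing electrons gives n = 2; the reaction quotient is Q = [Fe²⁺]/[Co²⁺] = 1.35 × 10^-4.
At 25 °C, E = E° − (0.0592/n) log Q = 0.16 − (0.0592/2)(-3.870) = 0.160 + 0.115 = 0.275 V.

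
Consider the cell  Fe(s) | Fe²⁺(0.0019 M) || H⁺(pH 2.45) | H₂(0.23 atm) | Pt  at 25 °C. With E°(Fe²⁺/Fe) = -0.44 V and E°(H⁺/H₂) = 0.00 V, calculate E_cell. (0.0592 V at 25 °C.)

0.39 V

The hydrogen couple is the cathode, so E°_cell = 0.44 V; n = 2.
[H⁺] = 10^(−2.45) = 0.0035 M, and Q = [Fe²⁺]·P(H₂) / [H⁺]^2 = 34.7.
E = E° − (0.0592/2) log Q = 0.44 − (0.0592/2)(1.540) = 0.394 V.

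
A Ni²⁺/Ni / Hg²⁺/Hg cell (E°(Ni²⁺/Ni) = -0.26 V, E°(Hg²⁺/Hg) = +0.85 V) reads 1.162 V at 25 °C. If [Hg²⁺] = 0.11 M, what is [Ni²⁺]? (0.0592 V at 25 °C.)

From the Nernst equation, log Q = n(E° − E)/0.0592 = 2(1.11 − 1.162)/0.0592 = -1.757, so Q = 0.0175.
With Q = [Ni²⁺]/[Hg²⁺] and the known concentrations, [Ni²⁺] in the numerator gives [Ni²⁺] = 0.0019 M.

0.0019 M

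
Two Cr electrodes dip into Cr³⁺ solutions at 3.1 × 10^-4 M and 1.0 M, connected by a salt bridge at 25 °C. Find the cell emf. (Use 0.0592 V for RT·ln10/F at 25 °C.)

0.069 V

Both half-cells are Cr³⁺/Cr, so E°_cell = 0. The concentrated side is the cathode; the cell reaction moves Cr³⁺ from high to low concentration with n = 3.
Q = [Cr³⁺]_dilute/[Cr³⁺]_conc = 3.1 × 10^-4/1.0 = 3.1 × 10^-4.
E = 0 − (0.0592/3) log Q = −(0.0592/3)(-3.509) = 0.0692 V.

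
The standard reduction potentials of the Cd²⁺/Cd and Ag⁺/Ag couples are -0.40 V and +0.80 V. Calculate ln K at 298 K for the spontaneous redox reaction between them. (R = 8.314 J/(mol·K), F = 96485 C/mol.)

ln K = 93.5

E°_cell = +0.80 − (-0.40) = 1.20 V, with n = 2 electrons transferred.
At equilibrium E = 0, so the Nernst equation gives ln K = nFE°/RT = (2)(96485)(1.20)/((8.314)(298)) = 93.46.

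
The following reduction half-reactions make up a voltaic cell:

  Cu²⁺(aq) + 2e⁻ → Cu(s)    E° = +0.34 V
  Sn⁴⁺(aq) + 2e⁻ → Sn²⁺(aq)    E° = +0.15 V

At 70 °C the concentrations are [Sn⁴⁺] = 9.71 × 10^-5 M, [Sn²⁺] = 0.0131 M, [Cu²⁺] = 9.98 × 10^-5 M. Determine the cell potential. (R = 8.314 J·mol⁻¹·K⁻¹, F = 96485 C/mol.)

The Cu²⁺/Cu couple has the higher reduction potential and acts as the cathode, so E°_cell = +0.34 − (+0.15) = 0.19 V.
Balancing electrons gives n = 2; the reaction quotient is Q = [Sn⁴⁺]/([Sn²⁺]·[Cu²⁺]) = 74.3.
E = E° − (RT/nF) ln Q = 0.19 − (8.314×343)/(2×96485) × (4.308) = 0.190 − 0.064 = 0.126 V.

0.126 V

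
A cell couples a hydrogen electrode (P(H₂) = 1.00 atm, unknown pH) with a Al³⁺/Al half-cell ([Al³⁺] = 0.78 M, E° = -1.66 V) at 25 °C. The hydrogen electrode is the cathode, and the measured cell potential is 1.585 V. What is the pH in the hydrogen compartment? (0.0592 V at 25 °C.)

pH = 1.30

E°_cell = 1.66 V and n = 6.
log Q = n(E° − E)/0.0592 = 6×(1.66 − 1.585)/0.0592 = 7.601.
With Q = [Al³⁺]^2·P(H₂)^3 / [H⁺]^6, solving for [H⁺] gives log[H⁺] = -1.303, so pH = 1.30.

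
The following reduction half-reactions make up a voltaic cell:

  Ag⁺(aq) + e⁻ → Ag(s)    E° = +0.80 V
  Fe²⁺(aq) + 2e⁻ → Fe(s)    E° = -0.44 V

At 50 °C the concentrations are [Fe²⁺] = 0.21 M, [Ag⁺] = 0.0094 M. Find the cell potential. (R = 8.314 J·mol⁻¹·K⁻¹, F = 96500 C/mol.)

1.13 V

The Ag⁺/Ag couple has the higher reduction potential and acts as the cathode, so E°_cell = +0.80 − (-0.44) = 1.24 V.
Balancing electrons gives n = 2; the reaction quotient is Q = [Fe²⁺]/[Ag⁺]^2 = 2380.
E = E° − (RT/nF) ln Q = 1.24 − (8.314×323)/(2×96500) × (7.773) = 1.240 − 0.108 = 1.132 V.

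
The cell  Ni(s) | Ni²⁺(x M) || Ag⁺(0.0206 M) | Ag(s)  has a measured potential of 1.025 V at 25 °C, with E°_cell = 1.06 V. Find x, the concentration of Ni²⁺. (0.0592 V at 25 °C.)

From the Nernst equation, log Q = n(E° − E)/0.0592 = 2(1.06 − 1.025)/0.0592 = 1.182, so Q = 15.2.
With Q = [Ni²⁺]/[Ag⁺]^2 and the known concentrations, [Ni²⁺] in the numerator gives [Ni²⁺] = 0.0065 M.

0.0065 M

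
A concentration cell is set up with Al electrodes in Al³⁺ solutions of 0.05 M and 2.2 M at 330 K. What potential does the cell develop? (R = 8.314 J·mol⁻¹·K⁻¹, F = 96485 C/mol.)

Both half-cells are Al³⁺/Al, so E°_cell = 0. The concentrated side is the cathode; the cell reaction moves Al³⁺ from high to low concentration with n = 3.
Q = [Al³⁺]_dilute/[Al³⁺]_conc = 0.05/2.2 = 0.0227.
E = 0 − (RT/nF) ln Q = −((8.314×330)/(3×96485))(-3.784) = 0.0359 V.

0.036 V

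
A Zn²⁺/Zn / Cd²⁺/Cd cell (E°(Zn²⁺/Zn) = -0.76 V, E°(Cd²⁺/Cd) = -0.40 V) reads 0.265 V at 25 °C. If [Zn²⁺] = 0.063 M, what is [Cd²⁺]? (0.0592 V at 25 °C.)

3.9 × 10^-5 M

From the Nernst equation, log Q = n(E° − E)/0.0592 = 2(0.36 − 0.265)/0.0592 = 3.209, so Q = 1620.
With Q = [Zn²⁺]/[Cd²⁺] and the known concentrations, [Cd²⁺] in the denominator gives [Cd²⁺] = 3.9 × 10^-5 M.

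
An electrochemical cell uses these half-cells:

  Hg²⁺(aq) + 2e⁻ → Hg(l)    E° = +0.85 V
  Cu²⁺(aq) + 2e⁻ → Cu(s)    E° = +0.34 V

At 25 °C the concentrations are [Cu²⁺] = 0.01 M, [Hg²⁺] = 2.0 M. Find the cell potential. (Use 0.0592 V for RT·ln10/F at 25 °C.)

The Hg²⁺/Hg couple has the higher reduction potential and acts as the cathode, so E°_cell = +0.85 − (+0.34) = 0.51 V.
Balancing electrons gives n = 2; the reaction quotient is Q = [Cu²⁺]/[Hg²⁺] = 0.00500.
At 25 °C, E = E° − (0.0592/n) log Q = 0.51 − (0.0592/2)(-2.301) = 0.510 + 0.068 = 0.578 V.

0.578 V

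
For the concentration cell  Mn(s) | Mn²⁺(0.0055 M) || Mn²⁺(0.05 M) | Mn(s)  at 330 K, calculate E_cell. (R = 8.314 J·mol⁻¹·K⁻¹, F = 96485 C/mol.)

0.031 V

Both half-cells are Mn²⁺/Mn, so E°_cell = 0. The concentrated side is the cathode; the cell reaction moves Mn²⁺ from high to low concentration with n = 2.
Q = [Mn²⁺]_dilute/[Mn²⁺]_conc = 0.0055/0.05 = 0.110.
E = 0 − (RT/nF) ln Q = −((8.314×330)/(2×96485))(-2.207) = 0.0314 V.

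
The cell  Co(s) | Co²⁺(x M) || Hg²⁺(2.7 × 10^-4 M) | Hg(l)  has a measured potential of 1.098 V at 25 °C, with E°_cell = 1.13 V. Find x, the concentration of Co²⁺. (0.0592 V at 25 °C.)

0.0033 M

From the Nernst equation, log Q = n(E° − E)/0.0592 = 2(1.13 − 1.098)/0.0592 = 1.081, so Q = 12.1.
With Q = [Co²⁺]/[Hg²⁺] and the known concentrations, [Co²⁺] in the numerator gives [Co²⁺] = 0.0033 M.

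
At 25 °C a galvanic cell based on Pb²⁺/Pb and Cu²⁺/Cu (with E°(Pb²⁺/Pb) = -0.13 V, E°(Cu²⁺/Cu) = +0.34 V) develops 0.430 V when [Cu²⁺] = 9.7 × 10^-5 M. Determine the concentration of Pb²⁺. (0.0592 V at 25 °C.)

0.0022 M

From the Nernst equation, log Q = n(E° − E)/0.0592 = 2(0.47 − 0.430)/0.0592 = 1.351, so Q = 22.5.
With Q = [Pb²⁺]/[Cu²⁺] and the known concentrations, [Pb²⁺] in the numerator gives [Pb²⁺] = 0.0022 M.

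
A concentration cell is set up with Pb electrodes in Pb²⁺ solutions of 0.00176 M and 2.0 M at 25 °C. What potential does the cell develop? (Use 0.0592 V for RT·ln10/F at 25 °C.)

Both half-cells are Pb²⁺/Pb, so E°_cell = 0. The concentrated side is the cathode; the cell reaction moves Pb²⁺ from high to low concentration with n = 2.
Q = [Pb²⁺]_dilute/[Pb²⁺]_conc = 0.00176/2.0 = 8.8 × 10^-4.
E = 0 − (0.0592/2) log Q = −(0.0592/2)(-3.056) = 0.0905 V.

0.090 V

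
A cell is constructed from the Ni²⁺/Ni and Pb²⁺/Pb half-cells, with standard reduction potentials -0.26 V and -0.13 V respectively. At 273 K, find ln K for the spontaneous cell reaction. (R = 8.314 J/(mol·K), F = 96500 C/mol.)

ln K = 11.1

E°_cell = -0.13 − (-0.26) = 0.13 V, with n = 2 electrons transferred.
At equilibrium E = 0, so the Nernst equation gives ln K = nFE°/RT = (2)(96500)(0.13)/((8.314)(273)) = 11.05.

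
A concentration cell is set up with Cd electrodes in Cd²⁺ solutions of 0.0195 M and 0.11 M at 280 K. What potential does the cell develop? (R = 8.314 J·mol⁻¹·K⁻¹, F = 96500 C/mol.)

0.021 V

Both half-cells are Cd²⁺/Cd, so E°_cell = 0. The concentrated side is the cathode; the cell reaction moves Cd²⁺ from high to low concentration with n = 2.
Q = [Cd²⁺]_dilute/[Cd²⁺]_conc = 0.0195/0.11 = 0.177.
E = 0 − (RT/nF) ln Q = −((8.314×280)/(2×96500))(-1.730) = 0.0209 V.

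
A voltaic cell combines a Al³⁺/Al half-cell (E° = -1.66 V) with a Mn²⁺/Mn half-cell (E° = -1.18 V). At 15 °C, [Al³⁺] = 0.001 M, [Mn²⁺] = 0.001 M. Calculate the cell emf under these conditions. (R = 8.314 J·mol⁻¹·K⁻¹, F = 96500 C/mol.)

The Mn²⁺/Mn couple has the higher reduction potential and acts as the cathode, so E°_cell = -1.18 − (-1.66) = 0.48 V.
Balancing electrons gives n = 6; the reaction quotient is Q = [Al³⁺]^2/[Mn²⁺]^3 = 1000.
E = E° − (RT/nF) ln Q = 0.48 − (8.314×288)/(6×96500) × (6.908) = 0.480 − 0.029 = 0.451 V.

0.451 V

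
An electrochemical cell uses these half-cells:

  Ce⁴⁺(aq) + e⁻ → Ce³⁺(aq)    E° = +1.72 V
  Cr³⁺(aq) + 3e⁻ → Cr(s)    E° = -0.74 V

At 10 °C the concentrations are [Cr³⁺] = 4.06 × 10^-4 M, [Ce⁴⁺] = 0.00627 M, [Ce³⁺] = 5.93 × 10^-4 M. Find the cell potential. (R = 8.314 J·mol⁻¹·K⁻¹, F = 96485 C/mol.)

2.58 V

The Ce⁴⁺/Ce³⁺ couple has the higher reduction potential and acts as the cathode, so E°_cell = +1.72 − (-0.74) = 2.46 V.
Balancing electrons gives n = 3; the reaction quotient is Q = [Cr³⁺]·[Ce³⁺]^3/[Ce⁴⁺]^3 = 3.43 × 10^-7.
E = E° − (RT/nF) ln Q = 2.46 − (8.314×283)/(3×96485) × (-14.884) = 2.460 + 0.121 = 2.581 V.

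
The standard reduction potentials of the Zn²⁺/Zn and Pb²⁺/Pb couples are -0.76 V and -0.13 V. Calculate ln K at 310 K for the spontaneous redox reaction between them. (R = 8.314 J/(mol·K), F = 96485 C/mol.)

E°_cell = -0.13 − (-0.76) = 0.63 V, with n = 2 electrons transferred.
At equilibrium E = 0, so the Nernst equation gives ln K = nFE°/RT = (2)(96485)(0.63)/((8.314)(310)) = 47.17.

ln K = 47.2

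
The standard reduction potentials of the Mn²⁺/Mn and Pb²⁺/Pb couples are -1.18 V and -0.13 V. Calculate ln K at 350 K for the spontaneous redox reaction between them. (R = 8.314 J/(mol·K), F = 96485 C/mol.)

E°_cell = -0.13 − (-1.18) = 1.05 V, with n = 2 electrons transferred.
At equilibrium E = 0, so the Nernst equation gives ln K = nFE°/RT = (2)(96485)(1.05)/((8.314)(350)) = 69.63.

ln K = 69.6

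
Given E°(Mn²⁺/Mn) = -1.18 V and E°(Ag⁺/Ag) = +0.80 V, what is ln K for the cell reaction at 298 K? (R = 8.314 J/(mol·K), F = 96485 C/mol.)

ln K = 154.2

E°_cell = +0.80 − (-1.18) = 1.98 V, with n = 2 electrons transferred.
At equilibrium E = 0, so the Nernst equation gives ln K = nFE°/RT = (2)(96485)(1.98)/((8.314)(298)) = 154.22.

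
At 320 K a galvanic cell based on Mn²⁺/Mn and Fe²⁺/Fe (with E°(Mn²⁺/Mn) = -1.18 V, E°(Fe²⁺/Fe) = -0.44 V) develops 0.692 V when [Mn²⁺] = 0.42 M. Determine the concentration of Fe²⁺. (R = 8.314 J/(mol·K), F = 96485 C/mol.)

0.013 M

From the Nernst equation, ln Q = nF(E° − E)/RT = 2×96485×(0.74 − 0.692)/(8.314×320) = 3.482, so Q = 32.5.
With Q = [Mn²⁺]/[Fe²⁺] and the known concentrations, [Fe²⁺] in the denominator gives [Fe²⁺] = 0.013 M.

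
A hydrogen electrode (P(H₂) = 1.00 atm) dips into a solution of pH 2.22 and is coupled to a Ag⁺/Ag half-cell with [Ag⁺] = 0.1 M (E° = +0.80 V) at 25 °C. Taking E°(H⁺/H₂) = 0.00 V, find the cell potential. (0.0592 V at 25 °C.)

The Ag⁺/Ag couple is the cathode, so E°_cell = 0.80 V; n = 2.
[H⁺] = 10^(−2.22) = 0.0060 M, and Q = [H⁺]^2 / ([Ag⁺]^2·P(H₂)) = 0.00363.
E = E° − (0.0592/2) log Q = 0.80 − (0.0592/2)(-2.440) = 0.872 V.

0.87 V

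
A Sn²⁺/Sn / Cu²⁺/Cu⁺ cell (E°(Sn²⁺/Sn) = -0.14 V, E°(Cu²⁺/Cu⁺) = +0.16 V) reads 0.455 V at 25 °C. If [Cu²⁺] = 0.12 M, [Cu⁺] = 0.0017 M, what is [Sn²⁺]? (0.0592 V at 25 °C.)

0.029 M

From the Nernst equation, log Q = n(E° − E)/0.0592 = 2(0.30 − 0.455)/0.0592 = -5.236, so Q = 5.8 × 10^-6.
With Q = [Sn²⁺]·[Cu⁺]^2/[Cu²⁺]^2 and the known concentrations, [Sn²⁺] in the numerator gives [Sn²⁺] = 0.029 M.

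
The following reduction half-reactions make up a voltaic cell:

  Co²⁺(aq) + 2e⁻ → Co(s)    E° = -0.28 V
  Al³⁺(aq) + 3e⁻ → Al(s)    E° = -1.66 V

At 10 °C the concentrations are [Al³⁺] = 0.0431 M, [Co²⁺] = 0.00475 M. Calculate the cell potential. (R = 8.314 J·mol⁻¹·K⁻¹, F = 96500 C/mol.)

The Co²⁺/Co couple has the higher reduction potential and acts as the cathode, so E°_cell = -0.28 − (-1.66) = 1.38 V.
Balancing electrons gives n = 6; the reaction quotient is Q = [Al³⁺]^2/[Co²⁺]^3 = 1.73 × 10^4.
E = E° − (RT/nF) ln Q = 1.38 − (8.314×283)/(6×96500) × (9.760) = 1.380 − 0.040 = 1.340 V.

1.34 V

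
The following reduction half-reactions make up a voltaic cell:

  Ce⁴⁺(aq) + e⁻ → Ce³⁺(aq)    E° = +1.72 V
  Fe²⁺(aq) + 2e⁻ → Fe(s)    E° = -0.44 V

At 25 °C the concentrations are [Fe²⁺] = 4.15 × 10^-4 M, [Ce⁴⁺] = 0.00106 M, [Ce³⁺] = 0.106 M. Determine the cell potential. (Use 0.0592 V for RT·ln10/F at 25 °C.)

2.14 V

The Ce⁴⁺/Ce³⁺ couple has the higher reduction potential and acts as the cathode, so E°_cell = +1.72 − (-0.44) = 2.16 V.
Balancing electrons gives n = 2; the reaction quotient is Q = [Fe²⁺]·[Ce³⁺]^2/[Ce⁴⁺]^2 = 4.15.
At 25 °C, E = E° − (0.0592/n) log Q = 2.16 − (0.0592/2)(0.618) = 2.160 − 0.018 = 2.142 V.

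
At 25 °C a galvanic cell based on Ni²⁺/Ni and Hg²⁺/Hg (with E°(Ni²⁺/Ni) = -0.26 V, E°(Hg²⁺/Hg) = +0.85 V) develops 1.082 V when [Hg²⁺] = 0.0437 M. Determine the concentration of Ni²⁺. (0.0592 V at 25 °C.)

From the Nernst equation, log Q = n(E° − E)/0.0592 = 2(1.11 − 1.082)/0.0592 = 0.946, so Q = 8.83.
With Q = [Ni²⁺]/[Hg²⁺] and the known concentrations, [Ni²⁺] in the numerator gives [Ni²⁺] = 0.39 M.

0.39 M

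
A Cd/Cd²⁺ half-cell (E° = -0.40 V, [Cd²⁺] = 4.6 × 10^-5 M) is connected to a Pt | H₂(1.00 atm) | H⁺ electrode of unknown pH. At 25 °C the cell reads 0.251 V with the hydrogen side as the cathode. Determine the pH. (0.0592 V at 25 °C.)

pH = 4.69

E°_cell = 0.40 V and n = 2.
log Q = n(E° − E)/0.0592 = 2×(0.40 − 0.251)/0.0592 = 5.034.
With Q = [Cd²⁺]·P(H₂) / [H⁺]^2, solving for [H⁺] gives log[H⁺] = -4.686, so pH = 4.69.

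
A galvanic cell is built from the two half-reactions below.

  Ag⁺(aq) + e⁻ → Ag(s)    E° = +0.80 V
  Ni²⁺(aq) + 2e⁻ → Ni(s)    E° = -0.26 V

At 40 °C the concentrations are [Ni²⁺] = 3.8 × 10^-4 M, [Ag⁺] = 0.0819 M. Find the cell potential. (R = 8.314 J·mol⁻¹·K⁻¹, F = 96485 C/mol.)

The Ag⁺/Ag couple has the higher reduction potential and acts as the cathode, so E°_cell = +0.80 − (-0.26) = 1.06 V.
Balancing electrons gives n = 2; the reaction quotient is Q = [Ni²⁺]/[Ag⁺]^2 = 0.0567.
E = E° − (RT/nF) ln Q = 1.06 − (8.314×313)/(2×96485) × (-2.871) = 1.060 + 0.039 = 1.099 V.

1.10 V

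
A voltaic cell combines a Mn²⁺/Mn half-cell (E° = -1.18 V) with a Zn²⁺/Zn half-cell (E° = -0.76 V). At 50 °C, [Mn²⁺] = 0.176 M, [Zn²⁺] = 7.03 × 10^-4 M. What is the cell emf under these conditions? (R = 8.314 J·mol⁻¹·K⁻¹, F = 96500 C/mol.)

The Zn²⁺/Zn couple has the higher reduction potential and acts as the cathode, so E°_cell = -0.76 − (-1.18) = 0.42 V.
Balancing electrons gives n = 2; the reaction quotient is Q = [Mn²⁺]/[Zn²⁺] = 250.
E = E° − (RT/nF) ln Q = 0.42 − (8.314×323)/(2×96500) × (5.523) = 0.420 − 0.077 = 0.343 V.

0.343 V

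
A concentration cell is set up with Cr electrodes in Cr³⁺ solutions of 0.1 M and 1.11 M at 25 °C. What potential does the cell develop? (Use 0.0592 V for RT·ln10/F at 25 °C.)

0.021 V

Both half-cells are Cr³⁺/Cr, so E°_cell = 0. The concentrated side is the cathode; the cell reaction moves Cr³⁺ from high to low concentration with n = 3.
Q = [Cr³⁺]_dilute/[Cr³⁺]_conc = 0.1/1.11 = 0.0901.
E = 0 − (0.0592/3) log Q = −(0.0592/3)(-1.045) = 0.0206 V.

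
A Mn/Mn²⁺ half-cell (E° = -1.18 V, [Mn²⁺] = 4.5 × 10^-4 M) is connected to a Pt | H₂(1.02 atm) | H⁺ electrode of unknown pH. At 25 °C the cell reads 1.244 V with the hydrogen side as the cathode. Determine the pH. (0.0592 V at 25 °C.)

pH = 0.59

E°_cell = 1.18 V and n = 2.
log Q = n(E° − E)/0.0592 = 2×(1.18 − 1.244)/0.0592 = -2.162.
With Q = [Mn²⁺]·P(H₂) / [H⁺]^2, solving for [H⁺] gives log[H⁺] = -0.588, so pH = 0.59.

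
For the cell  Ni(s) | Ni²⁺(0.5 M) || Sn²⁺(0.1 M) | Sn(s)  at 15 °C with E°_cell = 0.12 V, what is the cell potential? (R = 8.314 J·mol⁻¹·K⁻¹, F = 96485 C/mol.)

0.100 V

Balancing electrons gives n = 2; the reaction quotient is Q = [Ni²⁺]/[Sn²⁺] = 5.00.
E = E° − (RT/nF) ln Q = 0.12 − (8.314×288)/(2×96485) × (1.609) = 0.120 − 0.020 = 0.100 V.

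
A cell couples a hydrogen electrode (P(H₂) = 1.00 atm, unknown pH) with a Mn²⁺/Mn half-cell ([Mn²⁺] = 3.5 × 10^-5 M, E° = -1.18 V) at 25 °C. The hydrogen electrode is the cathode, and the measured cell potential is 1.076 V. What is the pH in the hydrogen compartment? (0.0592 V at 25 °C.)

pH = 3.98

E°_cell = 1.18 V and n = 2.
log Q = n(E° − E)/0.0592 = 2×(1.18 − 1.076)/0.0592 = 3.514.
With Q = [Mn²⁺]·P(H₂) / [H⁺]^2, solving for [H⁺] gives log[H⁺] = -3.985, so pH = 3.98.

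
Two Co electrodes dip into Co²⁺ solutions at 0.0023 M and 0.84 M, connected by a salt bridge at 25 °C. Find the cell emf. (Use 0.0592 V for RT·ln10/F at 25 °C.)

0.076 V

Both half-cells are Co²⁺/Co, so E°_cell = 0. The concentrated side is the cathode; the cell reaction moves Co²⁺ from high to low concentration with n = 2.
Q = [Co²⁺]_dilute/[Co²⁺]_conc = 0.0023/0.84 = 0.00274.
E = 0 − (0.0592/2) log Q = −(0.0592/2)(-2.563) = 0.0759 V.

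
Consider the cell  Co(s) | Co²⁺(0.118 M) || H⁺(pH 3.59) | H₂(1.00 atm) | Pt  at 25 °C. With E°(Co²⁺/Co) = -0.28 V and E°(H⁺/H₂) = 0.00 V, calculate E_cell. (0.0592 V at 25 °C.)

The hydrogen couple is the cathode, so E°_cell = 0.28 V; n = 2.
[H⁺] = 10^(−3.59) = 2.6 × 10^-4 M, and Q = [Co²⁺]·P(H₂) / [H⁺]^2 = 1.79 × 10^6.
E = E° − (0.0592/2) log Q = 0.28 − (0.0592/2)(6.252) = 0.095 V.

0.095 V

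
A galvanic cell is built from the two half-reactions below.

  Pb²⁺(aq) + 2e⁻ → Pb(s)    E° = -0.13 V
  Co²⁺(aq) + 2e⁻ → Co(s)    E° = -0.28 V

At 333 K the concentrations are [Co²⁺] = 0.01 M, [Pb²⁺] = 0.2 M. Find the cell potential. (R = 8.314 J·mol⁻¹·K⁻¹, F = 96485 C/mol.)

0.193 V

The Pb²⁺/Pb couple has the higher reduction potential and acts as the cathode, so E°_cell = -0.13 − (-0.28) = 0.15 V.
Balancing electrons gives n = 2; the reaction quotient is Q = [Co²⁺]/[Pb²⁺] = 0.0500.
E = E° − (RT/nF) ln Q = 0.15 − (8.314×333)/(2×96485) × (-2.996) = 0.150 + 0.043 = 0.193 V.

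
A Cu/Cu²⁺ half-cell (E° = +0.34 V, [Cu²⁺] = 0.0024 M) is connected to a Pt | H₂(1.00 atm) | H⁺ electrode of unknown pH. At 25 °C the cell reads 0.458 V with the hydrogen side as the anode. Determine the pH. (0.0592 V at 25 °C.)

pH = 3.30

E°_cell = 0.34 V and n = 2.
log Q = n(E° − E)/0.0592 = 2×(0.34 − 0.458)/0.0592 = -3.986.
With Q = [H⁺]^2 / ([Cu²⁺]·P(H₂)), solving for [H⁺] gives log[H⁺] = -3.303, so pH = 3.30.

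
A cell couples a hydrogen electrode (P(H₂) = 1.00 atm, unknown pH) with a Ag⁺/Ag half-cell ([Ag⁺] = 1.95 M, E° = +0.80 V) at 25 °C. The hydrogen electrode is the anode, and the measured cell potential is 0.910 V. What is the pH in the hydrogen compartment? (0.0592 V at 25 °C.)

E°_cell = 0.80 V and n = 2.
log Q = n(E° − E)/0.0592 = 2×(0.80 − 0.910)/0.0592 = -3.716.
With Q = [H⁺]^2 / ([Ag⁺]^2·P(H₂)), solving for [H⁺] gives log[H⁺] = -1.568, so pH = 1.57.

pH = 1.57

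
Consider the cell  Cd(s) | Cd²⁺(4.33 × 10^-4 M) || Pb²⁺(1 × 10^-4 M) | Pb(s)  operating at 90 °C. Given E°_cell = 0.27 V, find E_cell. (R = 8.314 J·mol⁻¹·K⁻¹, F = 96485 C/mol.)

0.247 V

Balancing electrons gives n = 2; the reaction quotient is Q = [Cd²⁺]/[Pb²⁺] = 4.33.
E = E° − (RT/nF) ln Q = 0.27 − (8.314×363)/(2×96485) × (1.466) = 0.270 − 0.023 = 0.247 V.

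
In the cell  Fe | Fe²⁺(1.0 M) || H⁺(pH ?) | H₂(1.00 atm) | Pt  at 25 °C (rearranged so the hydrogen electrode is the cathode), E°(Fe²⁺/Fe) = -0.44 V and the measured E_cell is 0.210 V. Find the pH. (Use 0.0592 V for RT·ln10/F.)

pH = 3.89

E°_cell = 0.44 V and n = 2.
log Q = n(E° − E)/0.0592 = 2×(0.44 − 0.210)/0.0592 = 7.770.
With Q = [Fe²⁺]·P(H₂) / [H⁺]^2, solving for [H⁺] gives log[H⁺] = -3.885, so pH = 3.89.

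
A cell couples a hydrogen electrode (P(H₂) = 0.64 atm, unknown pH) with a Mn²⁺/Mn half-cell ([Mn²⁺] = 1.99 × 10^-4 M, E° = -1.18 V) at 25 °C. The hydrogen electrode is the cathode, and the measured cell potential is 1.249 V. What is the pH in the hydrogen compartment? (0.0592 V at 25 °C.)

E°_cell = 1.18 V and n = 2.
log Q = n(E° − E)/0.0592 = 2×(1.18 − 1.249)/0.0592 = -2.331.
With Q = [Mn²⁺]·P(H₂) / [H⁺]^2, solving for [H⁺] gives log[H⁺] = -0.782, so pH = 0.78.

pH = 0.78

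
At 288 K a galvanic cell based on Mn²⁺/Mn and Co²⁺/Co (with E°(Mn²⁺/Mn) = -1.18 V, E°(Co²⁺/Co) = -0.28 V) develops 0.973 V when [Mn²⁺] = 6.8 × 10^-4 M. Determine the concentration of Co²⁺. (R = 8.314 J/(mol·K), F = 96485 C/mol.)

From the Nernst equation, ln Q = nF(E° − E)/RT = 2×96485×(0.90 − 0.973)/(8.314×288) = -5.883, so Q = 0.00279.
With Q = [Mn²⁺]/[Co²⁺] and the known concentrations, [Co²⁺] in the denominator gives [Co²⁺] = 0.24 M.

0.24 M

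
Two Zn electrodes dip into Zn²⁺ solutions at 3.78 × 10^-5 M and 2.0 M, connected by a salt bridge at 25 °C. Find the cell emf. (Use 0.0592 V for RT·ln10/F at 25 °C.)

0.14 V

Both half-cells are Zn²⁺/Zn, so E°_cell = 0. The concentrated side is the cathode; the cell reaction moves Zn²⁺ from high to low concentration with n = 2.
Q = [Zn²⁺]_dilute/[Zn²⁺]_conc = 3.78 × 10^-5/2.0 = 1.89 × 10^-5.
E = 0 − (0.0592/2) log Q = −(0.0592/2)(-4.724) = 0.1398 V.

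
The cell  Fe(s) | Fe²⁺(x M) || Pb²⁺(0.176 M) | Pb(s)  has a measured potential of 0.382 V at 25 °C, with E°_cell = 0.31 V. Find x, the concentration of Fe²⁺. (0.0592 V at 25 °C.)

6.5 × 10^-4 M

From the Nernst equation, log Q = n(E° − E)/0.0592 = 2(0.31 − 0.382)/0.0592 = -2.432, so Q = 0.00369.
With Q = [Fe²⁺]/[Pb²⁺] and the known concentrations, [Fe²⁺] in the numerator gives [Fe²⁺] = 6.5 × 10^-4 M.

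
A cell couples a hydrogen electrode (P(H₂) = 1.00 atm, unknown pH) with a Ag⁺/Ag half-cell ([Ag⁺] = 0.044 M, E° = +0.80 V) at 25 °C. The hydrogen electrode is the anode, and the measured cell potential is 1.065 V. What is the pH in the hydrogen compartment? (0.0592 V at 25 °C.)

E°_cell = 0.80 V and n = 2.
log Q = n(E° − E)/0.0592 = 2×(0.80 − 1.065)/0.0592 = -8.953.
With Q = [H⁺]^2 / ([Ag⁺]^2·P(H₂)), solving for [H⁺] gives log[H⁺] = -5.833, so pH = 5.83.

pH = 5.83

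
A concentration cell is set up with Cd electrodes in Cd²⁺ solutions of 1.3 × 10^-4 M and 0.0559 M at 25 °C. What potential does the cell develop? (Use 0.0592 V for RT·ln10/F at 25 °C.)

0.078 V

Both half-cells are Cd²⁺/Cd, so E°_cell = 0. The concentrated side is the cathode; the cell reaction moves Cd²⁺ from high to low concentration with n = 2.
Q = [Cd²⁺]_dilute/[Cd²⁺]_conc = 1.3 × 10^-4/0.0559 = 0.00233.
E = 0 − (0.0592/2) log Q = −(0.0592/2)(-2.633) = 0.0779 V.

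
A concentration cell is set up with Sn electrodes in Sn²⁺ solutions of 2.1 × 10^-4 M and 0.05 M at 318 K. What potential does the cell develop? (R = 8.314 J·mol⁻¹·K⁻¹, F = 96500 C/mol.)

0.075 V

Both half-cells are Sn²⁺/Sn, so E°_cell = 0. The concentrated side is the cathode; the cell reaction moves Sn²⁺ from high to low concentration with n = 2.
Q = [Sn²⁺]_dilute/[Sn²⁺]_conc = 2.1 × 10^-4/0.05 = 0.00420.
E = 0 − (RT/nF) ln Q = −((8.314×318)/(2×96500))(-5.473) = 0.0750 V.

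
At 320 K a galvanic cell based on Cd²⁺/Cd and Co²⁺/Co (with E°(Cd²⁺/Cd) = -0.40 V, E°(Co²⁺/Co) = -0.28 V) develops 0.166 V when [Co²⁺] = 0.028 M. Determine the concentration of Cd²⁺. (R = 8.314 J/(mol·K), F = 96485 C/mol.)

From the Nernst equation, ln Q = nF(E° − E)/RT = 2×96485×(0.12 − 0.166)/(8.314×320) = -3.336, so Q = 0.0356.
With Q = [Cd²⁺]/[Co²⁺] and the known concentrations, [Cd²⁺] in the numerator gives [Cd²⁺] = 0.001 M.

0.001 M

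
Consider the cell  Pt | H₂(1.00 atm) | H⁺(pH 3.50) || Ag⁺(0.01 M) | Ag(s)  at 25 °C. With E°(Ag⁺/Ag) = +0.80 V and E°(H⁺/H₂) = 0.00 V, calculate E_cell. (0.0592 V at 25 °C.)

The Ag⁺/Ag couple is the cathode, so E°_cell = 0.80 V; n = 2.
[H⁺] = 10^(−3.50) = 3.2 × 10^-4 M, and Q = [H⁺]^2 / ([Ag⁺]^2·P(H₂)) = 0.00100.
E = E° − (0.0592/2) log Q = 0.80 − (0.0592/2)(-3.000) = 0.889 V.

0.89 V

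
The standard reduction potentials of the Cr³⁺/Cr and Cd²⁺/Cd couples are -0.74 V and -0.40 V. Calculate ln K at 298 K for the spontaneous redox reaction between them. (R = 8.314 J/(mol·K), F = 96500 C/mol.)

ln K = 79.5

E°_cell = -0.40 − (-0.74) = 0.34 V, with n = 6 electrons transferred.
At equilibrium E = 0, so the Nernst equation gives ln K = nFE°/RT = (6)(96500)(0.34)/((8.314)(298)) = 79.46.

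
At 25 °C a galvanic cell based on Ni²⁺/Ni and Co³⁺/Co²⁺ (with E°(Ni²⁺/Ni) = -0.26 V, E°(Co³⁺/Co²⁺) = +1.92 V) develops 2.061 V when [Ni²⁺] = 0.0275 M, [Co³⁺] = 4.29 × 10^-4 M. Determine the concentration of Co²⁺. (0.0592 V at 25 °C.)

From the Nernst equation, log Q = n(E° − E)/0.0592 = 2(2.18 − 2.061)/0.0592 = 4.020, so Q = 1.05 × 10^4.
With Q = [Ni²⁺]·[Co²⁺]^2/[Co³⁺]^2 and the known concentrations, [Co²⁺]^2 in the numerator gives [Co²⁺] = 0.26 M.

0.26 M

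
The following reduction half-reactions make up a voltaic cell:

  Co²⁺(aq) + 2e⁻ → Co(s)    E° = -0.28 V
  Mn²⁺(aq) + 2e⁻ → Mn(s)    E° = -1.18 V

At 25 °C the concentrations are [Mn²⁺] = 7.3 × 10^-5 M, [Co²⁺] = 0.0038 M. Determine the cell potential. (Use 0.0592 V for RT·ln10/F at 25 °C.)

0.951 V

The Co²⁺/Co couple has the higher reduction potential and acts as the cathode, so E°_cell = -0.28 − (-1.18) = 0.90 V.
Balancing electrons gives n = 2; the reaction quotient is Q = [Mn²⁺]/[Co²⁺] = 0.0192.
At 25 °C, E = E° − (0.0592/n) log Q = 0.90 − (0.0592/2)(-1.716) = 0.900 + 0.051 = 0.951 V.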